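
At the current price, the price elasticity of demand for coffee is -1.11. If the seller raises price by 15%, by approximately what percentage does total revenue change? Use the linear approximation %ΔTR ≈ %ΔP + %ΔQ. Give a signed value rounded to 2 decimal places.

%ΔQ ≈ Ed × %ΔP = (-1.11) × (+15%) = -16.6500%
%ΔTR ≈ %ΔP + %ΔQ = (+15%) + (-16.6500%) = -1.6500%

-1.65%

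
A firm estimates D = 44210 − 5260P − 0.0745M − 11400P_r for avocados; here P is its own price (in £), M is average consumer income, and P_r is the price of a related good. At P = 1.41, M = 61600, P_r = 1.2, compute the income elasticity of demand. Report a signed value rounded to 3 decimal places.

At the given values, D = 44210 − 5260(1.41) − 0.0745(61600) − 11400(1.2) = 18524.2.
∂D/∂M = -0.0745.
E = (-0.0745) × (61600/18524.2) = -0.24774…

-0.248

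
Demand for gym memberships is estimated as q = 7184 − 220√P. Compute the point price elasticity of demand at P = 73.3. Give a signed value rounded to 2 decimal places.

dq/dP = −220/(2√P) = -12.8482. At P = 73.3, q = 5300.46.
Ed = (dq/dP)·(P/q) = (-12.8482) × (73.3/5300.46) = -0.1776…

-0.18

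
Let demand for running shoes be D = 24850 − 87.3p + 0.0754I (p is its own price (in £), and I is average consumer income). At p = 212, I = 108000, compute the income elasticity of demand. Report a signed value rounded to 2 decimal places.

At the given values, D = 24850 − 87.3(212) + 0.0754(108000) = 14485.6.
∂D/∂I = 0.0754.
E = (0.0754) × (108000/14485.6) = 0.5621…

0.56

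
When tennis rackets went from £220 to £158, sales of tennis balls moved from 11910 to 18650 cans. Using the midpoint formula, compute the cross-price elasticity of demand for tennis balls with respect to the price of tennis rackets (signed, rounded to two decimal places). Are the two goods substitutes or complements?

-1.34; complements

%ΔQ_{tennis balls} = (18650 − 11910)/avg = 6740/15280 = 0.441099…
%ΔP_{tennis rackets} = (158 − 220)/avg = -62/189 = -0.328042…
E_cross = (6740/15280) / (-62/189) = -1.3446…
E_cross < 0 ⇒ the goods are complements.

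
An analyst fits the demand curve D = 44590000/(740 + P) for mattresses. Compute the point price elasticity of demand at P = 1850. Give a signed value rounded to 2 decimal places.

-0.71

dD/dP = −44590000/(740 + P)² = -6.64719. At P = 1850, D = 17216.2.
Ed = (dD/dP)·(P/D) = (-6.64719) × (1850/17216.2) = -0.7142…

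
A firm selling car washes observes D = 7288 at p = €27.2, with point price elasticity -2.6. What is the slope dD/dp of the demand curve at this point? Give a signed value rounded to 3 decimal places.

-696.647

Ed = (dD/dp)·(p/D) ⇒ dD/dp = Ed·D/p = (-2.6)·7288/27.2 = -696.64705…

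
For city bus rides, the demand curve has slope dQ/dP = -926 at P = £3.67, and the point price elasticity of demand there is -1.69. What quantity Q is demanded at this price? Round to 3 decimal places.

Ed = (dQ/dP)·(P/Q) ⇒ Q = (dQ/dP)·P/Ed = (-926)·3.67/(-1.69) = 2010.89940…

2010.899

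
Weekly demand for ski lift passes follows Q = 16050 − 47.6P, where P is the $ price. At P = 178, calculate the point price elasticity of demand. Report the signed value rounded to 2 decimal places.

-1.12

dQ/dP = −47.6. At P = 178, Q = 16050 − 47.6(178) = 7577.2.
Ed = (dQ/dP)·(P/Q) = −47.6 × (178/7577.2) = -1.1181…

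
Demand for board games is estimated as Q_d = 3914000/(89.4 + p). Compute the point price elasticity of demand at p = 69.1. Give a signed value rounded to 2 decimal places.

dQ_d/dp = −3914000/(89.4 + p)² = -155.798. At p = 69.1, Q_d = 24694.
Ed = (dQ_d/dp)·(p/Q_d) = (-155.798) × (69.1/24694) = -0.4359…

-0.44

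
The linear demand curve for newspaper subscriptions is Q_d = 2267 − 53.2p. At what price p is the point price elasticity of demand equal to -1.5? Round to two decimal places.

25.57

Ed = −53.2p/(2267 − 53.2p). Set this equal to -1.5:
53.2p = 1.5·(2267 − 53.2p) ⇒ 53.2p(1 + 1.5) = 1.5·2267
p = 1.5·2267 / (53.2·2.5) = 25.5676…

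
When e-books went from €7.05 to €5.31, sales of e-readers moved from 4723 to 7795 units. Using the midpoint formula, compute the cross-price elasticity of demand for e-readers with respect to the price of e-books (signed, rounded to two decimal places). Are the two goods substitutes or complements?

%ΔQ_{e-readers} = (7795 − 4723)/avg = 3072/6259 = 0.490813…
%ΔP_{e-books} = (5.31 − 7.05)/avg = -1.74/6.18 = -0.281553…
E_cross = (3072/6259) / (-1.74/6.18) = -1.7432…
E_cross < 0 ⇒ the goods are complements.

-1.74; complements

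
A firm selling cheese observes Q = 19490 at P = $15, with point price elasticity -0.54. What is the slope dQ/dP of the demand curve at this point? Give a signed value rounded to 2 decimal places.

Ed = (dQ/dP)·(P/Q) ⇒ dQ/dP = Ed·Q/P = (-0.54)·19490/15 = -701.64

-701.64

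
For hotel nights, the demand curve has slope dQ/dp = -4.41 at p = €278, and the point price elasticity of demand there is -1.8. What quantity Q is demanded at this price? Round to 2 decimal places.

681.10

Ed = (dQ/dp)·(p/Q) ⇒ Q = (dQ/dp)·p/Ed = (-4.41)·278/(-1.8) = 681.1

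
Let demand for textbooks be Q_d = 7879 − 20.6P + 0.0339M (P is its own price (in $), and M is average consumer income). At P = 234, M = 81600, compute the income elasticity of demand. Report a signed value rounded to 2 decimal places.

0.47

At the given values, Q_d = 7879 − 20.6(234) + 0.0339(81600) = 5824.84.
∂Q_d/∂M = 0.0339.
E = (0.0339) × (81600/5824.84) = 0.4749…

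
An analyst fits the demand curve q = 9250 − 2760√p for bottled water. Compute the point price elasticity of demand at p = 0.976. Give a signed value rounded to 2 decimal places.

dq/dp = −2760/(2√p) = -1396.86. At p = 0.976, q = 6523.32.
Ed = (dq/dp)·(p/q) = (-1396.86) × (0.976/6523.32) = -0.2089…

-0.21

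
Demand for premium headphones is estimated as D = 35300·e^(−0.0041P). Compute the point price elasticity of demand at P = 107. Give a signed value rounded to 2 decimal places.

-0.44

dD/dP = −0.0041·D = -93.3326. At P = 107, D = 22764.1.
Ed = (dD/dP)·(P/D) = (-93.3326) × (107/22764.1) = -0.4387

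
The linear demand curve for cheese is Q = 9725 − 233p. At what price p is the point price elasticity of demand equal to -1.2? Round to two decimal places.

22.77

Ed = −233p/(9725 − 233p). Set this equal to -1.2:
233p = 1.2·(9725 − 233p) ⇒ 233p(1 + 1.2) = 1.2·9725
p = 1.2·9725 / (233·2.2) = 22.7662…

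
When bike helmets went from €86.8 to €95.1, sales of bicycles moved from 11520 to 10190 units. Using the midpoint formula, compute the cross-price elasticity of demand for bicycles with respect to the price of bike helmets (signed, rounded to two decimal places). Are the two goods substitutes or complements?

-1.34; complements

%ΔQ_{bicycles} = (10190 − 11520)/avg = -1330/10855 = -0.122524…
%ΔP_{bike helmets} = (95.1 − 86.8)/avg = 8.3/90.95 = 0.091258…
E_cross = (-1330/10855) / (8.3/90.95) = -1.3425…
E_cross < 0 ⇒ the goods are complements.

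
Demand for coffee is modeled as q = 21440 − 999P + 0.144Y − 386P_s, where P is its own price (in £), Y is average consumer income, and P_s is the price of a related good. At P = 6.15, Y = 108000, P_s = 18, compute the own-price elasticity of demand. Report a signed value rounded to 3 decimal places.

At the given values, q = 21440 − 999(6.15) + 0.144(108000) − 386(18) = 23900.15.
∂q/∂P = −999.
E = (-999) × (6.15/23900.15) = -0.25706…

-0.257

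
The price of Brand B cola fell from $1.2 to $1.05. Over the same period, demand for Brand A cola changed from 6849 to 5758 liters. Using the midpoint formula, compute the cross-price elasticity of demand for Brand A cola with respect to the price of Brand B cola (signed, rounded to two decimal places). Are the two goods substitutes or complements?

1.30; substitutes

%ΔQ_{Brand A cola} = (5758 − 6849)/avg = -1091/6303.5 = -0.173078…
%ΔP_{Brand B cola} = (1.05 − 1.2)/avg = -0.15/1.125 = -0.133333…
E_cross = (-1091/6303.5) / (-0.15/1.125) = 1.2980…
E_cross > 0 ⇒ the goods are substitutes.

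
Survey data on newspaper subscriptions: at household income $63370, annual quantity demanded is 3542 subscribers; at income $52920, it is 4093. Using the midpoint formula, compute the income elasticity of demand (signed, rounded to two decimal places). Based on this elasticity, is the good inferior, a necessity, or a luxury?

-0.80; inferior

%ΔQ = (4093 − 3542)/[( 3542 + 4093)/2] = 551/3817.5 = 0.144335…
%ΔIncome = (52920 − 63370)/[( 63370 + 52920)/2] = -10450/58145 = -0.179723…
E_income = (551/3817.5) / (-10450/58145) = -0.8030…
E_income < 0 ⇒ inferior good.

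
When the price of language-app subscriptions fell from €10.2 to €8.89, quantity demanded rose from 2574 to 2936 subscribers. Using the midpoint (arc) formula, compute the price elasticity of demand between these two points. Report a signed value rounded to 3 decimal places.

%ΔQ = (2936 − 2574) / [(2574 + 2936)/2] = 362/2755 = 0.131397…
%ΔP = (8.89 − 10.2) / [(10.2 + 8.89)/2] = -1.31/9.545 = -0.137244…
Arc Ed = %ΔQ / %ΔP = (362/2755) / (-1.31/9.545) = -0.95739…

-0.957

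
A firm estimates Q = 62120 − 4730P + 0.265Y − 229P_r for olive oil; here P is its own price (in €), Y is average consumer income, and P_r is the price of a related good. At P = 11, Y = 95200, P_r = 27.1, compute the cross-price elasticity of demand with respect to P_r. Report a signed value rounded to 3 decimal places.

At the given values, Q = 62120 − 4730(11) + 0.265(95200) − 229(27.1) = 29112.1.
∂Q/∂P_r = -229.
E = (-229) × (27.1/29112.1) = -0.21317…

-0.213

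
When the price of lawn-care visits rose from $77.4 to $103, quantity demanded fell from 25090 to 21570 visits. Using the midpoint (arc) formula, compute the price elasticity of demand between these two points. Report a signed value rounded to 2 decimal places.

-0.53

%ΔQ = (21570 − 25090) / [(25090 + 21570)/2] = -3520/23330 = -0.150878…
%ΔP = (103 − 77.4) / [(77.4 + 103)/2] = 25.6/90.2 = 0.283813…
Arc Ed = %ΔQ / %ΔP = (-3520/23330) / (25.6/90.2) = -0.5316…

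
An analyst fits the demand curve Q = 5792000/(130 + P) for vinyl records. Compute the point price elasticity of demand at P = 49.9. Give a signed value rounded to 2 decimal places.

-0.28

dQ/dP = −5792000/(130 + P)² = -178.964. At P = 49.9, Q = 32195.7.
Ed = (dQ/dP)·(P/Q) = (-178.964) × (49.9/32195.7) = -0.2773…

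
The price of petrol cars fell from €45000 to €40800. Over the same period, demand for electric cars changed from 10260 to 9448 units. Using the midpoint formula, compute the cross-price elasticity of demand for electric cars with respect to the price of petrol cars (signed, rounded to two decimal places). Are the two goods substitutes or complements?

%ΔQ_{electric cars} = (9448 − 10260)/avg = -812/9854 = -0.082403…
%ΔP_{petrol cars} = (40800 − 45000)/avg = -4200/42900 = -0.097902…
E_cross = (-812/9854) / (-4200/42900) = 0.8416…
E_cross > 0 ⇒ the goods are substitutes.

0.84; substitutes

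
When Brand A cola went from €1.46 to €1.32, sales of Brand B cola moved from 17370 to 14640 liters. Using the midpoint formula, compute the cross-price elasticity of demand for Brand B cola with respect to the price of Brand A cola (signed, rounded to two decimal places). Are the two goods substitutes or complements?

%ΔQ_{Brand B cola} = (14640 − 17370)/avg = -2730/16005 = -0.170571…
%ΔP_{Brand A cola} = (1.32 − 1.46)/avg = -0.14/1.39 = -0.100719…
E_cross = (-2730/16005) / (-0.14/1.39) = 1.6935…
E_cross > 0 ⇒ the goods are substitutes.

1.69; substitutes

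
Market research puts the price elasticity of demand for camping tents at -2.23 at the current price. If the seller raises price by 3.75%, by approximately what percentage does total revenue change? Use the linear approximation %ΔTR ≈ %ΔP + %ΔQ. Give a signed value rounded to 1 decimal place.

%ΔQ ≈ Ed × %ΔP = (-2.23) × (+3.75%) = -8.3625%
%ΔTR ≈ %ΔP + %ΔQ = (+3.75%) + (-8.3625%) = -4.6125%

-4.6%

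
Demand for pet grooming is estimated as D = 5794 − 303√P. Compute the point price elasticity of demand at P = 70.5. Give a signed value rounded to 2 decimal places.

dD/dP = −303/(2√P) = -18.0434. At P = 70.5, D = 3249.88.
Ed = (dD/dP)·(P/D) = (-18.0434) × (70.5/3249.88) = -0.3914…

-0.39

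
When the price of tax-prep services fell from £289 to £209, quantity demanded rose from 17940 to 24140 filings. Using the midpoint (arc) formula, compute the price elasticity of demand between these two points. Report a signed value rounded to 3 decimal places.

%ΔQ = (24140 − 17940) / [(17940 + 24140)/2] = 6200/21040 = 0.294676…
%ΔP = (209 − 289) / [(289 + 209)/2] = -80/249 = -0.321285…
Arc Ed = %ΔQ / %ΔP = (6200/21040) / (-80/249) = -0.91718…

-0.917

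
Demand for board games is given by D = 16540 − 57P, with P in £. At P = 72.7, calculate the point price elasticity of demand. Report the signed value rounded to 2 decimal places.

dD/dP = −57. At P = 72.7, D = 16540 − 57(72.7) = 12396.1.
Ed = (dD/dP)·(P/D) = −57 × (72.7/12396.1) = -0.3342…

-0.33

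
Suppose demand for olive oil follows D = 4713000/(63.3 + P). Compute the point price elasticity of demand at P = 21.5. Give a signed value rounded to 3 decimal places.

dD/dP = −4713000/(63.3 + P)² = -655.399. At P = 21.5, D = 55577.8.
Ed = (dD/dP)·(P/D) = (-655.399) × (21.5/55577.8) = -0.25353…

-0.254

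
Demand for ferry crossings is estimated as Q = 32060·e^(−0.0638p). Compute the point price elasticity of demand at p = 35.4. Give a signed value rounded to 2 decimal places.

-2.26

dQ/dp = −0.0638·Q = -213.758. At p = 35.4, Q = 3350.43.
Ed = (dQ/dp)·(p/Q) = (-213.758) × (35.4/3350.43) = -2.2585…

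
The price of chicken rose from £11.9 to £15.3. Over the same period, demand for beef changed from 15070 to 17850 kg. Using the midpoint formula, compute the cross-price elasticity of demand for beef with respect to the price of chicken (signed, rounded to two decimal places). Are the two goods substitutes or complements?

%ΔQ_{beef} = (17850 − 15070)/avg = 2780/16460 = 0.168894…
%ΔP_{chicken} = (15.3 − 11.9)/avg = 3.4/13.6 = 0.25
E_cross = (2780/16460) / (3.4/13.6) = 0.6755…
E_cross > 0 ⇒ the goods are substitutes.

0.68; substitutes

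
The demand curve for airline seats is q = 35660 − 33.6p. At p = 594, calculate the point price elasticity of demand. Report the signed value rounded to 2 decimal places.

-1.27

dq/dp = −33.6. At p = 594, q = 35660 − 33.6(594) = 15701.6.
Ed = (dq/dp)·(p/q) = −33.6 × (594/15701.6) = -1.2711…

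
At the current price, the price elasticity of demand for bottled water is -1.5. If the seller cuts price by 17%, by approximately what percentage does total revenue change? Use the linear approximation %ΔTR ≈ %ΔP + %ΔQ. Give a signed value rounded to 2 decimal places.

+8.50%

%ΔQ ≈ Ed × %ΔP = (-1.5) × (-17%) = +25.5000%
%ΔTR ≈ %ΔP + %ΔQ = (-17%) + (+25.5000%) = +8.5000%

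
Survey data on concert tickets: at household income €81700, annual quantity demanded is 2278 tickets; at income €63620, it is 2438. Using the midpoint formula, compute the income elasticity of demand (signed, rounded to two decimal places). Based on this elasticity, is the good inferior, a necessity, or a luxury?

%ΔQ = (2438 − 2278)/[( 2278 + 2438)/2] = 160/2358 = 0.067854…
%ΔIncome = (63620 − 81700)/[( 81700 + 63620)/2] = -18080/72660 = -0.248830…
E_income = (160/2358) / (-18080/72660) = -0.2726…
E_income < 0 ⇒ inferior good.

-0.27; inferior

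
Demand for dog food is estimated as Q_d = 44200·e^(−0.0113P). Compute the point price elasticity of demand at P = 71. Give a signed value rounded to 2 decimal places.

-0.80

dQ_d/dP = −0.0113·Q_d = -223.906. At P = 71, Q_d = 19814.7.
Ed = (dQ_d/dP)·(P/Q_d) = (-223.906) × (71/19814.7) = -0.8023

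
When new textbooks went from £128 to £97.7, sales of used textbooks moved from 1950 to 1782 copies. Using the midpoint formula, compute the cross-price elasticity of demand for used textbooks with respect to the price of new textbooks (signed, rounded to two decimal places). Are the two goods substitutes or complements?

0.34; substitutes

%ΔQ_{used textbooks} = (1782 − 1950)/avg = -168/1866 = -0.090032…
%ΔP_{new textbooks} = (97.7 − 128)/avg = -30.3/112.85 = -0.268498…
E_cross = (-168/1866) / (-30.3/112.85) = 0.3353…
E_cross > 0 ⇒ the goods are substitutes.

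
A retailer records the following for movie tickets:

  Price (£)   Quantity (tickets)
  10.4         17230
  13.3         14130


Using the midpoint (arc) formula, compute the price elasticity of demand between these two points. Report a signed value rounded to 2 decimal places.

-0.81

%ΔQ = (14130 − 17230) / [(17230 + 14130)/2] = -3100/15680 = -0.197704…
%ΔP = (13.3 − 10.4) / [(10.4 + 13.3)/2] = 2.9/11.85 = 0.244725…
Arc Ed = %ΔQ / %ΔP = (-3100/15680) / (2.9/11.85) = -0.8078…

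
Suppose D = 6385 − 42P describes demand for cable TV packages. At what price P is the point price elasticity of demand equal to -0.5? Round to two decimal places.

50.67

Ed = −42P/(6385 − 42P). Set this equal to -0.5:
42P = 0.5·(6385 − 42P) ⇒ 42P(1 + 0.5) = 0.5·6385
P = 0.5·6385 / (42·1.5) = 50.6746…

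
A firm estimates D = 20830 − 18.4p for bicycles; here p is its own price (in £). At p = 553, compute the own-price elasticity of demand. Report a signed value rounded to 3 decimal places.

-0.955

At the given values, D = 20830 − 18.4(553) = 10654.8.
∂D/∂p = −18.4.
E = (-18.4) × (553/10654.8) = -0.95498…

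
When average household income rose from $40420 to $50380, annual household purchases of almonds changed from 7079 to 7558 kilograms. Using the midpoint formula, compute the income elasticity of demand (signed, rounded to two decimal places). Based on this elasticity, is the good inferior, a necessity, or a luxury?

0.30; necessity

%ΔQ = (7558 − 7079)/[( 7079 + 7558)/2] = 479/7318.5 = 0.065450…
%ΔIncome = (50380 − 40420)/[( 40420 + 50380)/2] = 9960/45400 = 0.219383…
E_income = (479/7318.5) / (9960/45400) = 0.2983…
0 < E_income < 1 ⇒ normal good, necessity.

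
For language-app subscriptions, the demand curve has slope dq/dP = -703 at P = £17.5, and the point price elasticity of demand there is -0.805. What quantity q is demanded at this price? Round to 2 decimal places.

Ed = (dq/dP)·(P/q) ⇒ q = (dq/dP)·P/Ed = (-703)·17.5/(-0.805) = 15282.6086…

15282.61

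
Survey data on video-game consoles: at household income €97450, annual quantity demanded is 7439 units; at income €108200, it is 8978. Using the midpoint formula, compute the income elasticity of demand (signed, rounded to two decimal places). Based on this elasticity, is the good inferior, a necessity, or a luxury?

%ΔQ = (8978 − 7439)/[( 7439 + 8978)/2] = 1539/8208.5 = 0.187488…
%ΔIncome = (108200 − 97450)/[( 97450 + 108200)/2] = 10750/102825 = 0.104546…
E_income = (1539/8208.5) / (10750/102825) = 1.7933…
E_income > 1 ⇒ normal good, luxury.

1.79; luxury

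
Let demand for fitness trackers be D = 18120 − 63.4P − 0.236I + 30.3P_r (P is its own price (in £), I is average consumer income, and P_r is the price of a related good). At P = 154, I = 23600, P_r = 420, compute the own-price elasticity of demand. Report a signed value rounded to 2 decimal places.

At the given values, D = 18120 − 63.4(154) − 0.236(23600) + 30.3(420) = 15512.8.
∂D/∂P = −63.4.
E = (-63.4) × (154/15512.8) = -0.6293…

-0.63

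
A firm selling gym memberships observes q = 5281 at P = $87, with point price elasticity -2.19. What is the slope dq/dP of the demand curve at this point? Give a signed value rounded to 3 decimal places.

Ed = (dq/dP)·(P/q) ⇒ dq/dP = Ed·q/P = (-2.19)·5281/87 = -132.93551…

-132.936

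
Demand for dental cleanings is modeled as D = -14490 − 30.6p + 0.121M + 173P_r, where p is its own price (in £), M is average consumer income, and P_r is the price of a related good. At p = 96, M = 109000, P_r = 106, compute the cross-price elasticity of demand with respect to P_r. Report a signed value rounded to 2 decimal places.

1.30

At the given values, D = -14490 − 30.6(96) + 0.121(109000) + 173(106) = 14099.4.
∂D/∂P_r = 173.
E = (173) × (106/14099.4) = 1.3006…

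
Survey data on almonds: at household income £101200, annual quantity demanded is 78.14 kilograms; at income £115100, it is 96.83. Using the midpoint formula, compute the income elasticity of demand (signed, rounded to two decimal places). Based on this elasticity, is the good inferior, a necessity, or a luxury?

%ΔQ = (96.83 − 78.14)/[( 78.14 + 96.83)/2] = 18.69/87.485 = 0.213636…
%ΔIncome = (115100 − 101200)/[( 101200 + 115100)/2] = 13900/108150 = 0.128525…
E_income = (18.69/87.485) / (13900/108150) = 1.6622…
E_income > 1 ⇒ normal good, luxury.

1.66; luxury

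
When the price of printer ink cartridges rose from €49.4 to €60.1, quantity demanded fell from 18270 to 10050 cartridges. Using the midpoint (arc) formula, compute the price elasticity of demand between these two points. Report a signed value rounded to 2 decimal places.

-2.97

%ΔQ = (10050 − 18270) / [(18270 + 10050)/2] = -8220/14160 = -0.580508…
%ΔP = (60.1 − 49.4) / [(49.4 + 60.1)/2] = 10.7/54.75 = 0.195433…
Arc Ed = %ΔQ / %ΔP = (-8220/14160) / (10.7/54.75) = -2.9703…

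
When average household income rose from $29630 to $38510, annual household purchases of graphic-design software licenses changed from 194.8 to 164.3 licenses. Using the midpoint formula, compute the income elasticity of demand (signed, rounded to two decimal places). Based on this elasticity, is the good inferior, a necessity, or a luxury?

-0.65; inferior

%ΔQ = (164.3 − 194.8)/[( 194.8 + 164.3)/2] = -30.5/179.55 = -0.169869…
%ΔIncome = (38510 − 29630)/[( 29630 + 38510)/2] = 8880/34070 = 0.260639…
E_income = (-30.5/179.55) / (8880/34070) = -0.6517…
E_income < 0 ⇒ inferior good.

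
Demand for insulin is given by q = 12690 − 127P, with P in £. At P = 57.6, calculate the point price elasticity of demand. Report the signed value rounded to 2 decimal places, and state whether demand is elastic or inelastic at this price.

-1.36; elastic

dq/dP = −127. At P = 57.6, q = 12690 − 127(57.6) = 5374.8.
Ed = (dq/dP)·(P/q) = −127 × (57.6/5374.8) = -1.3610…
|Ed| = 1.36 > 1, so demand is elastic.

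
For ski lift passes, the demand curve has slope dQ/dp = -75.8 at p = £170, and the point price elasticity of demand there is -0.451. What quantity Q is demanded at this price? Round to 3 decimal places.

28572.062

Ed = (dQ/dp)·(p/Q) ⇒ Q = (dQ/dp)·p/Ed = (-75.8)·170/(-0.451) = 28572.06208…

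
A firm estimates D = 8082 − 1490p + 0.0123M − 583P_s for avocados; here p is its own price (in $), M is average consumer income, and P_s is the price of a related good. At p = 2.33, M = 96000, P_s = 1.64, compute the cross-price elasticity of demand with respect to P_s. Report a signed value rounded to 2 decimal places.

At the given values, D = 8082 − 1490(2.33) + 0.0123(96000) − 583(1.64) = 4834.98.
∂D/∂P_s = -583.
E = (-583) × (1.64/4834.98) = -0.1977…

-0.20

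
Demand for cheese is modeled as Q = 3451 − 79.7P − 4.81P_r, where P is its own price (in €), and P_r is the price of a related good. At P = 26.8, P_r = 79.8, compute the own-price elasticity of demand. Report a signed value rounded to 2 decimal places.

At the given values, Q = 3451 − 79.7(26.8) − 4.81(79.8) = 931.202.
∂Q/∂P = −79.7.
E = (-79.7) × (26.8/931.202) = -2.2937…

-2.29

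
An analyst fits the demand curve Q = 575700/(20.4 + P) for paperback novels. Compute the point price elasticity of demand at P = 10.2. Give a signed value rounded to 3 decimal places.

-0.333

dQ/dP = −575700/(20.4 + P)² = -614.828. At P = 10.2, Q = 18813.7.
Ed = (dQ/dP)·(P/Q) = (-614.828) × (10.2/18813.7) = -0.33333…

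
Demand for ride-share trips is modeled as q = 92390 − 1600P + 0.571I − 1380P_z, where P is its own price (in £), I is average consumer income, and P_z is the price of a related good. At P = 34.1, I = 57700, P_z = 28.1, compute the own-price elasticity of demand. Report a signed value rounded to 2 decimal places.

-1.71

At the given values, q = 92390 − 1600(34.1) + 0.571(57700) − 1380(28.1) = 31998.7.
∂q/∂P = −1600.
E = (-1600) × (34.1/31998.7) = -1.7050…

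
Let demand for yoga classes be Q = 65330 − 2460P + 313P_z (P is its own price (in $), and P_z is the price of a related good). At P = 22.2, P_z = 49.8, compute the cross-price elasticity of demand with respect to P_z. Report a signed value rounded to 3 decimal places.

At the given values, Q = 65330 − 2460(22.2) + 313(49.8) = 26305.4.
∂Q/∂P_z = 313.
E = (313) × (49.8/26305.4) = 0.59255…

0.593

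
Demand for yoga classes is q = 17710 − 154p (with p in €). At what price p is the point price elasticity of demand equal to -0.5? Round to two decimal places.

38.33

Ed = −154p/(17710 − 154p). Set this equal to -0.5:
154p = 0.5·(17710 − 154p) ⇒ 154p(1 + 0.5) = 0.5·17710
p = 0.5·17710 / (154·1.5) = 38.3333…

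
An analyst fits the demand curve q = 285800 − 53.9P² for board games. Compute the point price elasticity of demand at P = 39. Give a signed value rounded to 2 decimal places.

-0.80

dq/dP = −2·53.9·P = -4204.2. At P = 39, q = 203818.1.
Ed = (dq/dP)·(P/q) = (-4204.2) × (39/203818.1) = -0.8044…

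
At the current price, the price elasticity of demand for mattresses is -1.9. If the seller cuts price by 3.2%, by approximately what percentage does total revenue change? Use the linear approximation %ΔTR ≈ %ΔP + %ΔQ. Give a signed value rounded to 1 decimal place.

+2.9%

%ΔQ ≈ Ed × %ΔP = (-1.9) × (-3.2%) = +6.0800%
%ΔTR ≈ %ΔP + %ΔQ = (-3.2%) + (+6.0800%) = +2.8800%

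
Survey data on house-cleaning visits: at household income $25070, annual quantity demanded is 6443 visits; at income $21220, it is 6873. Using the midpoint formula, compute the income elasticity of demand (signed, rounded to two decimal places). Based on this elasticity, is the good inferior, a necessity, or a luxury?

%ΔQ = (6873 − 6443)/[( 6443 + 6873)/2] = 430/6658 = 0.064583…
%ΔIncome = (21220 − 25070)/[( 25070 + 21220)/2] = -3850/23145 = -0.166342…
E_income = (430/6658) / (-3850/23145) = -0.3882…
E_income < 0 ⇒ inferior good.

-0.39; inferior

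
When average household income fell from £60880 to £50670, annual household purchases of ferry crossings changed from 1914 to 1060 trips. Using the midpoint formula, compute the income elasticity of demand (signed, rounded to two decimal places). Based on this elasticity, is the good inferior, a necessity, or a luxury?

%ΔQ = (1060 − 1914)/[( 1914 + 1060)/2] = -854/1487 = -0.574310…
%ΔIncome = (50670 − 60880)/[( 60880 + 50670)/2] = -10210/55775 = -0.183056…
E_income = (-854/1487) / (-10210/55775) = 3.1373…
E_income > 1 ⇒ normal good, luxury.

3.14; luxury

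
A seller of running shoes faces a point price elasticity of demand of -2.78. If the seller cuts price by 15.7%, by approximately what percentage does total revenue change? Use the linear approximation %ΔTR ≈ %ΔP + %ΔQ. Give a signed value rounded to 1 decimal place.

%ΔQ ≈ Ed × %ΔP = (-2.78) × (-15.7%) = +43.6460%
%ΔTR ≈ %ΔP + %ΔQ = (-15.7%) + (+43.6460%) = +27.9460%

+27.9%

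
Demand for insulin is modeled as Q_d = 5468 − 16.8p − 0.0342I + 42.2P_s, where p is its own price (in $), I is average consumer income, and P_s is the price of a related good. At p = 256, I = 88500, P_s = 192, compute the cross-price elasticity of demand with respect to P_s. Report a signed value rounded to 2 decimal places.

1.30

At the given values, Q_d = 5468 − 16.8(256) − 0.0342(88500) + 42.2(192) = 6242.9.
∂Q_d/∂P_s = 42.2.
E = (42.2) × (192/6242.9) = 1.2978…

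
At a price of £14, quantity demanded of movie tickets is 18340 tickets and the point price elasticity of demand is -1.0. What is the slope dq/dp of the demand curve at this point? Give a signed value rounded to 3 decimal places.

-1310.000

Ed = (dq/dp)·(p/q) ⇒ dq/dp = Ed·q/p = (-1.0)·18340/14 = -1310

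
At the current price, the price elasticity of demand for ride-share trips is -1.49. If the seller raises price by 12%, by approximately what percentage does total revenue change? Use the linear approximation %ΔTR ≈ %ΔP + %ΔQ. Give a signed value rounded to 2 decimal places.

%ΔQ ≈ Ed × %ΔP = (-1.49) × (+12%) = -17.8800%
%ΔTR ≈ %ΔP + %ΔQ = (+12%) + (-17.8800%) = -5.8800%

-5.88%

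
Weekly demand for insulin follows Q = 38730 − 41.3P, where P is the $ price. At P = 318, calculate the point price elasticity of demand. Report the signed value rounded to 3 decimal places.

-0.513

dQ/dP = −41.3. At P = 318, Q = 38730 − 41.3(318) = 25596.6.
Ed = (dQ/dP)·(P/Q) = −41.3 × (318/25596.6) = -0.51309…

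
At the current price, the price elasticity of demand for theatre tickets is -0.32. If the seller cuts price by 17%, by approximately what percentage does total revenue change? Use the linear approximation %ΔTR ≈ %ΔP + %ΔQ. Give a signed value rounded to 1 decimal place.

%ΔQ ≈ Ed × %ΔP = (-0.32) × (-17%) = +5.4400%
%ΔTR ≈ %ΔP + %ΔQ = (-17%) + (+5.4400%) = -11.5600%

-11.6%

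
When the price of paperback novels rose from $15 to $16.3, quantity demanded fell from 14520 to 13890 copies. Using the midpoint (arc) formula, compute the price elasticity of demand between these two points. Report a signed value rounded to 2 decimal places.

-0.53

%ΔQ = (13890 − 14520) / [(14520 + 13890)/2] = -630/14205 = -0.044350…
%ΔP = (16.3 − 15) / [(15 + 16.3)/2] = 1.3/15.65 = 0.083067…
Arc Ed = %ΔQ / %ΔP = (-630/14205) / (1.3/15.65) = -0.5339…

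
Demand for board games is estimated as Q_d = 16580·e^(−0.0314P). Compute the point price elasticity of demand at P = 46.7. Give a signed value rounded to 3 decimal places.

dQ_d/dP = −0.0314·Q_d = -120.136. At P = 46.7, Q_d = 3825.99.
Ed = (dQ_d/dP)·(P/Q_d) = (-120.136) × (46.7/3825.99) = -1.46638

-1.466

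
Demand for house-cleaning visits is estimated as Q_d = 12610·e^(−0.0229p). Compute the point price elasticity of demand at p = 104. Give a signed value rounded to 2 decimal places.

-2.38

dQ_d/dp = −0.0229·Q_d = -26.683. At p = 104, Q_d = 1165.2.
Ed = (dQ_d/dp)·(p/Q_d) = (-26.683) × (104/1165.2) = -2.3816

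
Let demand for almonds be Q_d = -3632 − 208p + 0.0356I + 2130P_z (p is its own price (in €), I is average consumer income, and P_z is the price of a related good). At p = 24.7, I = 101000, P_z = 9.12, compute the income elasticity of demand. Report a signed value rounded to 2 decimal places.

0.25

At the given values, Q_d = -3632 − 208(24.7) + 0.0356(101000) + 2130(9.12) = 14251.6.
∂Q_d/∂I = 0.0356.
E = (0.0356) × (101000/14251.6) = 0.2522…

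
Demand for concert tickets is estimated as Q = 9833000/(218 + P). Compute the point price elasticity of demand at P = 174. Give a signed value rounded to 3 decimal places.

-0.444

dQ/dP = −9833000/(218 + P)² = -63.9903. At P = 174, Q = 25084.2.
Ed = (dQ/dP)·(P/Q) = (-63.9903) × (174/25084.2) = -0.44387…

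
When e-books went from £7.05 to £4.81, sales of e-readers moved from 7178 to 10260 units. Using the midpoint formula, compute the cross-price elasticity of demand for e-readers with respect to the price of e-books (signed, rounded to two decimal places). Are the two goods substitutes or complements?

-0.94; complements

%ΔQ_{e-readers} = (10260 − 7178)/avg = 3082/8719 = 0.353480…
%ΔP_{e-books} = (4.81 − 7.05)/avg = -2.24/5.93 = -0.377740…
E_cross = (3082/8719) / (-2.24/5.93) = -0.9357…
E_cross < 0 ⇒ the goods are complements.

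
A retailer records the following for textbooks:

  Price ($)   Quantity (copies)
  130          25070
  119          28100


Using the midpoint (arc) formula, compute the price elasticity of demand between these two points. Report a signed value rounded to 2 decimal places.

%ΔQ = (28100 − 25070) / [(25070 + 28100)/2] = 3030/26585 = 0.113974…
%ΔP = (119 − 130) / [(130 + 119)/2] = -11/124.5 = -0.088353…
Arc Ed = %ΔQ / %ΔP = (3030/26585) / (-11/124.5) = -1.2899…

-1.29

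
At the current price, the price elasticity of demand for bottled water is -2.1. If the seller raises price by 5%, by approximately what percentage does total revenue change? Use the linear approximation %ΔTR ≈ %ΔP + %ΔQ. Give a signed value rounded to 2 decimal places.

%ΔQ ≈ Ed × %ΔP = (-2.1) × (+5%) = -10.5000%
%ΔTR ≈ %ΔP + %ΔQ = (+5%) + (-10.5000%) = -5.5000%

-5.50%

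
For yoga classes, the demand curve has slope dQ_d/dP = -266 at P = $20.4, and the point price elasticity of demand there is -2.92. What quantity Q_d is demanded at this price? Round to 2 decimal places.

Ed = (dQ_d/dP)·(P/Q_d) ⇒ Q_d = (dQ_d/dP)·P/Ed = (-266)·20.4/(-2.92) = 1858.3561…

1858.36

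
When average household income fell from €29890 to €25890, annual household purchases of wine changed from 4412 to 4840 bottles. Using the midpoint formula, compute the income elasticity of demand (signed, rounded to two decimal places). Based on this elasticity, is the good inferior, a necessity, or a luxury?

%ΔQ = (4840 − 4412)/[( 4412 + 4840)/2] = 428/4626 = 0.092520…
%ΔIncome = (25890 − 29890)/[( 29890 + 25890)/2] = -4000/27890 = -0.143420…
E_income = (428/4626) / (-4000/27890) = -0.6450…
E_income < 0 ⇒ inferior good.

-0.65; inferior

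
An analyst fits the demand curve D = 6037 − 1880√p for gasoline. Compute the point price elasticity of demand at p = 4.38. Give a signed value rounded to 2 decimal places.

-0.94

dD/dp = −1880/(2√p) = -449.149. At p = 4.38, D = 2102.45.
Ed = (dD/dp)·(p/D) = (-449.149) × (4.38/2102.45) = -0.9357…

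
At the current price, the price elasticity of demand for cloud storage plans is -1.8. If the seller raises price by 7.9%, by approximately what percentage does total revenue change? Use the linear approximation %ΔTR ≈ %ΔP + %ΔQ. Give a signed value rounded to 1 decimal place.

-6.3%

%ΔQ ≈ Ed × %ΔP = (-1.8) × (+7.9%) = -14.2200%
%ΔTR ≈ %ΔP + %ΔQ = (+7.9%) + (-14.2200%) = -6.3200%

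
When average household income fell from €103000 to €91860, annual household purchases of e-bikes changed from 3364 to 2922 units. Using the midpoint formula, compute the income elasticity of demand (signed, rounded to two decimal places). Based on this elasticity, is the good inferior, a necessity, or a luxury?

%ΔQ = (2922 − 3364)/[( 3364 + 2922)/2] = -442/3143 = -0.140629…
%ΔIncome = (91860 − 103000)/[( 103000 + 91860)/2] = -11140/97430 = -0.114338…
E_income = (-442/3143) / (-11140/97430) = 1.2299…
E_income > 1 ⇒ normal good, luxury.

1.23; luxury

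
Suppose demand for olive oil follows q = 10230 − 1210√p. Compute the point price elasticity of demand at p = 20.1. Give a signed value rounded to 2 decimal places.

dq/dp = −1210/(2√p) = -134.945. At p = 20.1, q = 4805.2.
Ed = (dq/dp)·(p/q) = (-134.945) × (20.1/4805.2) = -0.5644…

-0.56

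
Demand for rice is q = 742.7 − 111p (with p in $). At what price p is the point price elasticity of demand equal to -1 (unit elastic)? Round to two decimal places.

3.35

Ed = −111p/(742.7 − 111p). Set this equal to -1:
111p = 1·(742.7 − 111p) ⇒ 111p(1 + 1) = 1·742.7
p = 1·742.7 / (111·2) = 3.3454…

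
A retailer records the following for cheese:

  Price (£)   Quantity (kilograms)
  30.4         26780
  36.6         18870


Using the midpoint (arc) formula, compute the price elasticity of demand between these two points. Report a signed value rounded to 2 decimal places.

-1.87

%ΔQ = (18870 − 26780) / [(26780 + 18870)/2] = -7910/22825 = -0.346549…
%ΔP = (36.6 − 30.4) / [(30.4 + 36.6)/2] = 6.2/33.5 = 0.185074…
Arc Ed = %ΔQ / %ΔP = (-7910/22825) / (6.2/33.5) = -1.8724…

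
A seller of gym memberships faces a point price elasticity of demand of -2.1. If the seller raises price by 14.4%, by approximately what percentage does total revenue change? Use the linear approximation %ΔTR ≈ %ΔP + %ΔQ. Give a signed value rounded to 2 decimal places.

%ΔQ ≈ Ed × %ΔP = (-2.1) × (+14.4%) = -30.2400%
%ΔTR ≈ %ΔP + %ΔQ = (+14.4%) + (-30.2400%) = -15.8400%

-15.84%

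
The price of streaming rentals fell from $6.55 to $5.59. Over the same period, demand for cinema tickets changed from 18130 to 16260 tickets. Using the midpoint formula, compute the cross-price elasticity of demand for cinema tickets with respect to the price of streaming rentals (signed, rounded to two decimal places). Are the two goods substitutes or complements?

0.69; substitutes

%ΔQ_{cinema tickets} = (16260 − 18130)/avg = -1870/17195 = -0.108752…
%ΔP_{streaming rentals} = (5.59 − 6.55)/avg = -0.96/6.07 = -0.158154…
E_cross = (-1870/17195) / (-0.96/6.07) = 0.6876…
E_cross > 0 ⇒ the goods are substitutes.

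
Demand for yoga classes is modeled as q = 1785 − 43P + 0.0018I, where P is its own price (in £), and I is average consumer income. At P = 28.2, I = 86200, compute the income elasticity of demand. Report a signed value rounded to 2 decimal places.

At the given values, q = 1785 − 43(28.2) + 0.0018(86200) = 727.56.
∂q/∂I = 0.0018.
E = (0.0018) × (86200/727.56) = 0.2132…

0.21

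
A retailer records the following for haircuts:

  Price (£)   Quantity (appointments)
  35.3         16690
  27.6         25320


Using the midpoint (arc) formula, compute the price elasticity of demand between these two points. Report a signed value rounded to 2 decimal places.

%ΔQ = (25320 − 16690) / [(16690 + 25320)/2] = 8630/21005 = 0.410854…
%ΔP = (27.6 − 35.3) / [(35.3 + 27.6)/2] = -7.7/31.45 = -0.244833…
Arc Ed = %ΔQ / %ΔP = (8630/21005) / (-7.7/31.45) = -1.6781…

-1.68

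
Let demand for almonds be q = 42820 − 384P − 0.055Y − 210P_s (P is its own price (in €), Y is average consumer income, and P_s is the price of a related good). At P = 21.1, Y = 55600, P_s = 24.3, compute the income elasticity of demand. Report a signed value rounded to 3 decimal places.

-0.115

At the given values, q = 42820 − 384(21.1) − 0.055(55600) − 210(24.3) = 26556.6.
∂q/∂Y = -0.055.
E = (-0.055) × (55600/26556.6) = -0.11515…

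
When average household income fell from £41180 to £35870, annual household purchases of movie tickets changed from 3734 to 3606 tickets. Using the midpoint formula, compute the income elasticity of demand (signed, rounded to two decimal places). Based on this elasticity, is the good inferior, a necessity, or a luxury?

0.25; necessity

%ΔQ = (3606 − 3734)/[( 3734 + 3606)/2] = -128/3670 = -0.034877…
%ΔIncome = (35870 − 41180)/[( 41180 + 35870)/2] = -5310/38525 = -0.137832…
E_income = (-128/3670) / (-5310/38525) = 0.2530…
0 < E_income < 1 ⇒ normal good, necessity.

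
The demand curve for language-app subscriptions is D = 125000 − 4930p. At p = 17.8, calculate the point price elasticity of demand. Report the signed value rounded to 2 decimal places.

-2.36

dD/dp = −4930. At p = 17.8, D = 125000 − 4930(17.8) = 37246.
Ed = (dD/dp)·(p/D) = −4930 × (17.8/37246) = -2.3560…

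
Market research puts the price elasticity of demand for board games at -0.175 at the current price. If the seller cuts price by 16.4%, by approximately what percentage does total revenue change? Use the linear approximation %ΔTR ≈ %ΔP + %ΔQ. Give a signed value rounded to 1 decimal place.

%ΔQ ≈ Ed × %ΔP = (-0.175) × (-16.4%) = +2.8700%
%ΔTR ≈ %ΔP + %ΔQ = (-16.4%) + (+2.8700%) = -13.5300%

-13.5%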